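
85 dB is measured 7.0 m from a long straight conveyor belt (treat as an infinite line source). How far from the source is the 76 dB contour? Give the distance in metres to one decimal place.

For a line source L₁ − L₂ = 10·log₁₀(r₂/r₁), so r₂ = r₁·10^((L₁−L₂)/10).
r₂ = 7.0·10^((85−76)/10) = 7.0·10^(9.0/10) = 55.60 m.

55.6 m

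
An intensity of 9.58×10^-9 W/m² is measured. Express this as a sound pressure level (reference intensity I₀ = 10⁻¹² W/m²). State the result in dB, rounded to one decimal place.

Dividing by I₀ shifts the exponent by 12: I/I₀ = 9.58×10^3.
L = 10·(0.9814 + 3) = 39.81 dB.

39.8 dB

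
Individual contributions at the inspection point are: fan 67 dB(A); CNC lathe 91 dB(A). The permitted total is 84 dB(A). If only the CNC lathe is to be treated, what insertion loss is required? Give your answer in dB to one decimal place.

7.1 dB

The untreated sources together contribute 10^(67/10) = 5.012e+06, i.e. 67.00 dB(A).
To meet 84 dB(A) overall, the treated CNC lathe may contribute at most 10^(84/10) − 5.012e+06 = 2.462e+08, i.e. 83.91 dB(A).
Required insertion loss = 91 − 83.91 = 7.09 dB.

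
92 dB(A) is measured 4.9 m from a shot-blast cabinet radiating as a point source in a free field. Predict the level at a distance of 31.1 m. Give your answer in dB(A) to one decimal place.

Spherical spreading from a point source gives a 20·log₁₀(r₂/r₁) drop.
L₂ = 92 − 20·log₁₀(31.1/4.9) = 92 − 16.051 = 75.95 dB(A).

75.9 dB(A)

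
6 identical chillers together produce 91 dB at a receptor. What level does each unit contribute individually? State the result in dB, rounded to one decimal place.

Dividing the total intensity by 6 lowers the level by 10·log₁₀ 6 = 7.782 dB: L₁ = 91 − 7.782.

83.2 dB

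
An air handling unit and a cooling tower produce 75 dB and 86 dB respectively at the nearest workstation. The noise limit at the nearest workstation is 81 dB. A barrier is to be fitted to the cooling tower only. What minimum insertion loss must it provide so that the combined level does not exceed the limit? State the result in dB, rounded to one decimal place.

6.3 dB

Fixed contribution from the other source: Σ 10^(L/10) = 10^(75/10) = 3.162e+07 (75.00 dB).
The limit corresponds to 10^(81/10) = 1.259e+08; subtracting the fixed part leaves 9.427e+07 for the cooling tower, i.e. 79.74 dB.
Required insertion loss = 86 − 79.74 = 6.26 dB.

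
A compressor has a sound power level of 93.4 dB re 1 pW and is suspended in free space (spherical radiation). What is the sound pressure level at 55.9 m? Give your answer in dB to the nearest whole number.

Free-field spherical radiation: L_p = L_w − 10·log₁₀(4π·r²), r = 55.9 m.
4π·r² = 3.927e+04 m², 10·log₁₀ of that is 45.940 dB.
L_p = 93.4 − 45.940 = 47.46 dB.

47 dB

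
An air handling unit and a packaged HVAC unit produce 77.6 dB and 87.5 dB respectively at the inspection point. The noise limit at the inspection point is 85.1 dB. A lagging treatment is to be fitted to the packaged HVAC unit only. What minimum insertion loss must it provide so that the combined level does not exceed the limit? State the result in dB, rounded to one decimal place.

Everything except the packaged HVAC unit sums to 10^(77.6/10) = 5.754e+07 in linear terms, 77.60 dB.
The limit corresponds to 10^(85.1/10) = 3.236e+08; subtracting the fixed part leaves 2.660e+08 for the packaged HVAC unit, i.e. 84.25 dB.
Required insertion loss = 87.5 − 84.25 = 3.25 dB.

3.3 dB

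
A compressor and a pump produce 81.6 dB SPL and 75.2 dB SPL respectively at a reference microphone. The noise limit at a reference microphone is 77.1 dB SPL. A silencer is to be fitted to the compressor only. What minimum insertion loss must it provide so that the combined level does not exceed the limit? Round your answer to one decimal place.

The untreated sources together contribute 10^(75.2/10) = 3.311e+07, i.e. 75.20 dB SPL.
To meet 77.1 dB SPL overall, the treated compressor may contribute at most 10^(77.1/10) − 3.311e+07 = 1.817e+07, i.e. 72.59 dB SPL.
Required insertion loss = 81.6 − 72.59 = 9.01 dB.

9.0 dB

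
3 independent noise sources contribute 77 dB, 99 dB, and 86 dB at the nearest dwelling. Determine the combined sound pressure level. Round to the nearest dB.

99 dB

For uncorrelated sources the intensities add, so convert each level to linear form, sum, and take 10·log₁₀ of the total.
Σ 10^(L/10) = 10^(77/10) + 10^(99/10) + 10^(86/10) = 8.392e+09.
L_total = 10·log₁₀(8.392e+09) = 99.24 dB.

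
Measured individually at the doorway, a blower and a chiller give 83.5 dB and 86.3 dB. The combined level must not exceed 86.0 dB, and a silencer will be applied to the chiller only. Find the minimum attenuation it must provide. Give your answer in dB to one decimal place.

3.9 dB

Everything except the chiller sums to 10^(83.5/10) = 2.239e+08 in linear terms, 83.50 dB.
To meet 86.0 dB overall, the treated chiller may contribute at most 10^(86.0/10) − 2.239e+08 = 1.742e+08, i.e. 82.41 dB.
So the chiller must be reduced from 86.3 to 82.41 dB: IL = 3.89 dB.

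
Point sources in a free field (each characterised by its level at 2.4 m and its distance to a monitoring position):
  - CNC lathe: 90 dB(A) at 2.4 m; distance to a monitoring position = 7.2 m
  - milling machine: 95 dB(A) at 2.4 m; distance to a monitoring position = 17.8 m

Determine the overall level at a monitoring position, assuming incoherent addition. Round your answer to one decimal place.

First find each source's level at the receiver (point-source: −20·log₁₀(r/r_ref)), then combine on an intensity basis.
CNC lathe: 90 − 20·log₁₀(7.2/2.4) = 90 − 9.54 = 80.46 dB(A).
milling machine: 95 − 20·log₁₀(17.8/2.4) = 95 − 17.40 = 77.60 dB(A).
Σ 10^(L/10) = 1.686e+08 → L_total = 10·log₁₀(1.686e+08) = 82.27 dB(A).

82.3 dB(A)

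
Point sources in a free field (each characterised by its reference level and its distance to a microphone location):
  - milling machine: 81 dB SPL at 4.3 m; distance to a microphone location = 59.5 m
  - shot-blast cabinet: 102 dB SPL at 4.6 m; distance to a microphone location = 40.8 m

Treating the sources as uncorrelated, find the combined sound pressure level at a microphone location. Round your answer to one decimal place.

83.1 dB SPL

First find each source's level at the receiver (point-source: −20·log₁₀(r/r_ref)), then combine on an intensity basis.
milling machine: 81 − 20·log₁₀(59.5/4.3) = 81 − 22.82 = 58.18 dB SPL.
shot-blast cabinet: 102 − 20·log₁₀(40.8/4.6) = 102 − 18.96 = 83.04 dB SPL.
Σ 10^(L/10) = 2.021e+08 → L_total = 10·log₁₀(2.021e+08) = 83.06 dB SPL.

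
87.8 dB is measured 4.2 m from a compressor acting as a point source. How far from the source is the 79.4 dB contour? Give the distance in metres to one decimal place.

For a point source L₁ − L₂ = 20·log₁₀(r₂/r₁), so r₂ = r₁·10^((L₁−L₂)/20).
r₂ = 4.2·10^((87.8−79.4)/20) = 4.2·10^(8.4/20) = 11.05 m.

11.0 m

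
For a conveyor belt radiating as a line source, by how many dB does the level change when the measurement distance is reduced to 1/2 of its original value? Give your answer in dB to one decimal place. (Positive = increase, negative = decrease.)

Line-source spreading: ΔL = −10·log₁₀(r₂/r₁).
ΔL = −10·log₁₀(0.5) = +3.01 dB.

+3.0 dB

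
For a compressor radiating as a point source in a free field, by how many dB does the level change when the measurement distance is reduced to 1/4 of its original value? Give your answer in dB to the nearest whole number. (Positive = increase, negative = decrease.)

+12 dB

Point-source spreading: ΔL = −20·log₁₀(r₂/r₁).
ΔL = −20·log₁₀(0.25) = +12.04 dB.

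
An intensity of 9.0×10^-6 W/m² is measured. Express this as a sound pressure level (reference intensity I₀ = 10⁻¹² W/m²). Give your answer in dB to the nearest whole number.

70 dB

I/I₀ = 9.0×10^-6/10⁻¹² = 9.0×10^6, and L = 10·log₁₀(I/I₀).
L = 10·(0.9542 + 6) = 69.54 dB.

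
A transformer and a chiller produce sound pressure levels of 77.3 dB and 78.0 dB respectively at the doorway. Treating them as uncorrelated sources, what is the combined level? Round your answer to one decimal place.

Incoherent sources combine by intensity addition: L_total = 10·log₁₀(Σ 10^(L_i/10)).
Σ 10^(L/10) = 10^(77.3/10) + 10^(78.0/10) = 1.168e+08.
L_total = 10·log₁₀(1.168e+08) = 80.67 dB.

80.7 dB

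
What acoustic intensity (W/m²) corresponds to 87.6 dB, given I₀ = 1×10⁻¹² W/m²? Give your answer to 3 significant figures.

0.000575 W/m²

I = I₀·10^(L/10) = 10⁻¹² × 10^(87.6/10) = 10^(-3.240).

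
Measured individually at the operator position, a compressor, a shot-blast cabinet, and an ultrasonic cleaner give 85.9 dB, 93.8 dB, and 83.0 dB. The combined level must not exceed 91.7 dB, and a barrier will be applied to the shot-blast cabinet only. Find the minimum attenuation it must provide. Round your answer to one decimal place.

4.3 dB

Everything except the shot-blast cabinet sums to 10^(85.9/10) + 10^(83.0/10) = 5.886e+08 in linear terms, 87.70 dB.
The limit corresponds to 10^(91.7/10) = 1.479e+09; subtracting the fixed part leaves 8.905e+08 for the shot-blast cabinet, i.e. 89.50 dB.
So the shot-blast cabinet must be reduced from 93.8 to 89.50 dB: IL = 4.30 dB.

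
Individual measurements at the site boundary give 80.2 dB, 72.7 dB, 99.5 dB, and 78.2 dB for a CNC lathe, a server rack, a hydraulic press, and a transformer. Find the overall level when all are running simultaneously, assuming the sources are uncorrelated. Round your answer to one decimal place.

Incoherent sources combine by intensity addition: L_total = 10·log₁₀(Σ 10^(L_i/10)).
Σ 10^(L/10) = 10^(80.2/10) + 10^(72.7/10) + 10^(99.5/10) + 10^(78.2/10) = 9.102e+09.
L_total = 10·log₁₀(9.102e+09) = 99.59 dB.

99.6 dB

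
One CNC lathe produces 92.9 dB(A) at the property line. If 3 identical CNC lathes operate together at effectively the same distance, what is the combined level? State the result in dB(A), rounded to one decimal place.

L_total = L₁ + 10·log₁₀ N for N identical incoherent sources.
L_total = 92.9 + 10·log₁₀(3) = 92.9 + 4.771 = 97.67 dB(A).

97.7 dB(A)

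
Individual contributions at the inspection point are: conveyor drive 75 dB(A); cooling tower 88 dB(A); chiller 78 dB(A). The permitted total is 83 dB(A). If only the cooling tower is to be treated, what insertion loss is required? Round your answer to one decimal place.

7.8 dB

Fixed contribution from the other sources: Σ 10^(L/10) = 10^(75/10) + 10^(78/10) = 9.472e+07 (79.76 dB(A)).
To meet 83 dB(A) overall, the treated cooling tower may contribute at most 10^(83/10) − 9.472e+07 = 1.048e+08, i.e. 80.20 dB(A).
Required insertion loss = 88 − 80.20 = 7.80 dB.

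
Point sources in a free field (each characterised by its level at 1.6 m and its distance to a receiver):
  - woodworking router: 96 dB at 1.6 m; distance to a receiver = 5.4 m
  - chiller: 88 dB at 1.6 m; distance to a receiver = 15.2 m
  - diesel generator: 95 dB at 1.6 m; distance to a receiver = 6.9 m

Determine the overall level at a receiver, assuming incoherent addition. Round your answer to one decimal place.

Propagate each source to the receiver with L = L_ref − 20·log₁₀(r/r_ref), then add intensities.
woodworking router: 96 − 20·log₁₀(5.4/1.6) = 96 − 10.57 = 85.43 dB.
chiller: 88 − 20·log₁₀(15.2/1.6) = 88 − 19.55 = 68.45 dB.
diesel generator: 95 − 20·log₁₀(6.9/1.6) = 95 − 12.69 = 82.31 dB.
Σ 10^(L/10) = 5.265e+08 → L_total = 10·log₁₀(5.265e+08) = 87.21 dB.

87.2 dB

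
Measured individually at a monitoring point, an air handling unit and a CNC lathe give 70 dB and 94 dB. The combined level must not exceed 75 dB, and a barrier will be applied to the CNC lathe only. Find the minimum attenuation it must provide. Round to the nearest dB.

Everything except the CNC lathe sums to 10^(70/10) = 1.000e+07 in linear terms, 70.00 dB.
To meet 75 dB overall, the treated CNC lathe may contribute at most 10^(75/10) − 1.000e+07 = 2.162e+07, i.e. 73.35 dB.
Required insertion loss = 94 − 73.35 = 20.65 dB.

21 dB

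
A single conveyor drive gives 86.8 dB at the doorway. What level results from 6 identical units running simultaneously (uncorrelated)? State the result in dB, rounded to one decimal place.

N identical incoherent sources raise the level by 10·log₁₀ N.
L_total = 86.8 + 10·log₁₀(6) = 86.8 + 7.782 = 94.58 dB.

94.6 dB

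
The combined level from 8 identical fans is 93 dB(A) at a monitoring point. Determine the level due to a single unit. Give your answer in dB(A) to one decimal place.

84.0 dB(A)

8 equal contributions raise the level by 10·log₁₀ 8 = 9.031 dB, so each unit alone gives 93 − 9.031.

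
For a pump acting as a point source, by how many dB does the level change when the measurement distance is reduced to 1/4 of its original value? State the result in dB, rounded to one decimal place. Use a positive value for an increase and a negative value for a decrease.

With spherical spreading the level changes by −20·log₁₀(r₂/r₁).
ΔL = −20·log₁₀(0.25) = +12.04 dB.

+12.0 dB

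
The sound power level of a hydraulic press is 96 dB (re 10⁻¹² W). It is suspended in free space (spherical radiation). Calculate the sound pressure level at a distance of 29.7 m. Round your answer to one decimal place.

Free-field spherical radiation: L_p = L_w − 10·log₁₀(4π·r²), r = 29.7 m.
4π·r² = 1.108e+04 m², 10·log₁₀ of that is 40.447 dB.
L_p = 96 − 40.447 = 55.55 dB.

55.6 dB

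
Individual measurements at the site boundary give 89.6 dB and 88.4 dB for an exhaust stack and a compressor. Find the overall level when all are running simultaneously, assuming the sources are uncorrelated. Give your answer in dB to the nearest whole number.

92 dB

Incoherent sources combine by intensity addition: L_total = 10·log₁₀(Σ 10^(L_i/10)).
Σ 10^(L/10) = 10^(89.6/10) + 10^(88.4/10) = 1.604e+09.
L_total = 10·log₁₀(1.604e+09) = 92.05 dB.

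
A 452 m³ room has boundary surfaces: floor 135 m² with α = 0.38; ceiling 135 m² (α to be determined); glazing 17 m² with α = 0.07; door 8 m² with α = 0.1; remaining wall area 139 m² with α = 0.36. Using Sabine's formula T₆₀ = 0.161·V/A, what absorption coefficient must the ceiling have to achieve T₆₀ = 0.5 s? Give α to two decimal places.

From T₆₀ = 0.161·V/A, the target T₆₀ = 0.5 s needs A = 0.161·452/0.5 = 145.54 m².
Absorption from the other surfaces = 135·0.38 + 17·0.07 + 8·0.1 + 139·0.36 = 103.33 m², so the ceiling must supply 42.21 m² over 135 m².
α = 42.21/135 = 0.313.

0.31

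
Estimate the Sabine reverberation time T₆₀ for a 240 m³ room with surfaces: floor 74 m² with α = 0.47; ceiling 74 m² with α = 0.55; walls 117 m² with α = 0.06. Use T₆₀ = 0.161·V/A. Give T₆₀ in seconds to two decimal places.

0.47 s

Total absorption A = 74·0.47 + 74·0.55 + 117·0.06 = 82.50 m² sabins.
T₆₀ = 0.161·V/A = 0.161·240/82.50 = 0.468 s.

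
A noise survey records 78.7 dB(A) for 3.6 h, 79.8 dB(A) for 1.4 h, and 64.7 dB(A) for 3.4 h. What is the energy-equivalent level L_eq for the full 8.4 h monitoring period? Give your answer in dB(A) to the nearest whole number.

L_eq = 10·log₁₀[(1/T)·Σ tᵢ·10^(Lᵢ/10)] with T = 8.4 h.
Σ tᵢ·10^(Lᵢ/10) = 3.6·10^(78.7/10) + 1.4·10^(79.8/10) + 3.4·10^(64.7/10) = 4.106e+08.
L_eq = 10·log₁₀(4.106e+08/8.4) = 76.89 dB(A).

77 dB(A)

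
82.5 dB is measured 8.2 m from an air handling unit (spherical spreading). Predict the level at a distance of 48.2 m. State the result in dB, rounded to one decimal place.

67.1 dB

Spherical spreading from a point source gives a 20·log₁₀(r₂/r₁) drop.
L₂ = 82.5 − 20·log₁₀(48.2/8.2) = 82.5 − 15.385 = 67.12 dB.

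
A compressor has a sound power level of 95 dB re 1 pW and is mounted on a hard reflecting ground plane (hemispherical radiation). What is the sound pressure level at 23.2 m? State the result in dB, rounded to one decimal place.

59.7 dB

Free-field hemispherical radiation: L_p = L_w − 10·log₁₀(2π·r²), r = 23.2 m.
2π·r² = 3382 m², 10·log₁₀ of that is 35.292 dB.
L_p = 95 − 35.292 = 59.71 dB.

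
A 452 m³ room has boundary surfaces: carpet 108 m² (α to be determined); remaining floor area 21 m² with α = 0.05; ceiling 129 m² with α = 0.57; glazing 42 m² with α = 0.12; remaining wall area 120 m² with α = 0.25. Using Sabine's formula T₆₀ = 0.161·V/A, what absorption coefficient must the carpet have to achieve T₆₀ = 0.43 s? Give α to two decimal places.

Required total absorption A = 0.161·452/0.43 = 169.24 m².
Absorption from the other surfaces = 21·0.05 + 129·0.57 + 42·0.12 + 120·0.25 = 109.62 m², so the carpet must supply 59.62 m² over 108 m².
α = 59.62/108 = 0.552.

0.55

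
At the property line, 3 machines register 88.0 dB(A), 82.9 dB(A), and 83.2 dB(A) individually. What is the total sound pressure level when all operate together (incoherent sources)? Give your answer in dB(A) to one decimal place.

90.1 dB(A)

For uncorrelated sources the intensities add, so convert each level to linear form, sum, and take 10·log₁₀ of the total.
Σ 10^(L/10) = 10^(88.0/10) + 10^(82.9/10) + 10^(83.2/10) = 1.035e+09.
L_total = 10·log₁₀(1.035e+09) = 90.15 dB(A).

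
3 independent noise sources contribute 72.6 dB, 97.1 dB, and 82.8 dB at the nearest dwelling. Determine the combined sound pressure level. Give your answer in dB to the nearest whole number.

97 dB

Incoherent sources combine by intensity addition: L_total = 10·log₁₀(Σ 10^(L_i/10)).
Σ 10^(L/10) = 10^(72.6/10) + 10^(97.1/10) + 10^(82.8/10) = 5.337e+09.
L_total = 10·log₁₀(5.337e+09) = 97.27 dB.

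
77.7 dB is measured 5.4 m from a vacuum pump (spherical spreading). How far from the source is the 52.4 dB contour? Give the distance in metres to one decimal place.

99.4 m

Point-source spreading drops the level by 20·log₁₀(r₂/r₁); inverting, r₂/r₁ = 10^(ΔL/20).
r₂ = 5.4·10^((77.7−52.4)/20) = 5.4·10^(25.3/20) = 99.40 m.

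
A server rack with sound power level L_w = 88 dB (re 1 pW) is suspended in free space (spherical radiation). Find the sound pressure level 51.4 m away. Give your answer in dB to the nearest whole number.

The power spreads over a sphere of area 4π·r², so L_p = L_w − 10·log₁₀(4π·r²).
4π·r² = 3.32e+04 m², 10·log₁₀ of that is 45.211 dB.
L_p = 88 − 45.211 = 42.79 dB.

43 dB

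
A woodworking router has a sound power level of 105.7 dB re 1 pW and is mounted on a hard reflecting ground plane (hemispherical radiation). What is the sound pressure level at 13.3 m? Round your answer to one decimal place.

75.2 dB

L_p = L_w − 10·log₁₀(2π·r²) with r = 13.3 m.
2π·r² = 1111 m², 10·log₁₀ of that is 30.459 dB.
L_p = 105.7 − 30.459 = 75.24 dB.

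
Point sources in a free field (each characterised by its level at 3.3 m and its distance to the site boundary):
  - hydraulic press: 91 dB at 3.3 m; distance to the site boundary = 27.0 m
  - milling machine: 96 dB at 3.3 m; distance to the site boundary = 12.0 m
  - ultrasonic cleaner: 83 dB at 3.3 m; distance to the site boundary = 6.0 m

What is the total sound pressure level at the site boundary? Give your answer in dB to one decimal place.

85.8 dB

First find each source's level at the receiver (point-source: −20·log₁₀(r/r_ref)), then combine on an intensity basis.
hydraulic press: 91 − 20·log₁₀(27.0/3.3) = 91 − 18.26 = 72.74 dB.
milling machine: 96 − 20·log₁₀(12.0/3.3) = 96 − 11.21 = 84.79 dB.
ultrasonic cleaner: 83 − 20·log₁₀(6.0/3.3) = 83 − 5.19 = 77.81 dB.
Σ 10^(L/10) = 3.802e+08 → L_total = 10·log₁₀(3.802e+08) = 85.80 dB.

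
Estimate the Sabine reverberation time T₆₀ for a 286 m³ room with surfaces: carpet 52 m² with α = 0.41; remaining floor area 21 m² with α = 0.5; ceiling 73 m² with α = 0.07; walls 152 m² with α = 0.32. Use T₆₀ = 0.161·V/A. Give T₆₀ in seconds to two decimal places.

0.54 s

Total absorption A = 52·0.41 + 21·0.5 + 73·0.07 + 152·0.32 = 85.57 m² sabins.
T₆₀ = 0.161 × 286 / 85.57 = 0.538 s.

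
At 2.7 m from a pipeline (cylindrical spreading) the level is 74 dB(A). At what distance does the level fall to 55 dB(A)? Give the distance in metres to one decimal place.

214.5 m

For a line source L₁ − L₂ = 10·log₁₀(r₂/r₁), so r₂ = r₁·10^((L₁−L₂)/10).
r₂ = 2.7·10^((74−55)/10) = 2.7·10^(19.0/10) = 214.47 m.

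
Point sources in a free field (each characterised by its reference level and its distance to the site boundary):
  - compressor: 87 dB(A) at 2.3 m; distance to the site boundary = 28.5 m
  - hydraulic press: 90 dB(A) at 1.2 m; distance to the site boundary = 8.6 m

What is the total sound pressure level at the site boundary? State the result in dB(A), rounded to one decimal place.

73.6 dB(A)

First find each source's level at the receiver (point-source: −20·log₁₀(r/r_ref)), then combine on an intensity basis.
compressor: 87 − 20·log₁₀(28.5/2.3) = 87 − 21.86 = 65.14 dB(A).
hydraulic press: 90 − 20·log₁₀(8.6/1.2) = 90 − 17.11 = 72.89 dB(A).
Σ 10^(L/10) = 2.273e+07 → L_total = 10·log₁₀(2.273e+07) = 73.57 dB(A).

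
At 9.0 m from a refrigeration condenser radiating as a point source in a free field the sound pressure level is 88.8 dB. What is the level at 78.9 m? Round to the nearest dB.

Point-source attenuation: ΔL = 20·log₁₀(r₂/r₁) = 20·log₁₀(78.9/9.0) = 18.857 dB.
L₂ = 88.8 − 20·log₁₀(78.9/9.0) = 88.8 − 18.857 = 69.94 dB.

70 dB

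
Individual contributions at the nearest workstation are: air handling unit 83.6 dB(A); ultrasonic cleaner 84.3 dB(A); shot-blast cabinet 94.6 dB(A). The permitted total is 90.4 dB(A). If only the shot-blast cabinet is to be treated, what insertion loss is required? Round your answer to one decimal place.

6.8 dB

The untreated sources together contribute 10^(83.6/10) + 10^(84.3/10) = 4.982e+08, i.e. 86.97 dB(A).
The limit corresponds to 10^(90.4/10) = 1.096e+09; subtracting the fixed part leaves 5.982e+08 for the shot-blast cabinet, i.e. 87.77 dB(A).
Required insertion loss = 94.6 − 87.77 = 6.83 dB.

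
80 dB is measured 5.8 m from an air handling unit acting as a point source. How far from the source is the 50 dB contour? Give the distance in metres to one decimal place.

183.4 m

Point-source spreading drops the level by 20·log₁₀(r₂/r₁); inverting, r₂/r₁ = 10^(ΔL/20).
r₂ = 5.8·10^((80−50)/20) = 5.8·10^(30.0/20) = 183.41 m.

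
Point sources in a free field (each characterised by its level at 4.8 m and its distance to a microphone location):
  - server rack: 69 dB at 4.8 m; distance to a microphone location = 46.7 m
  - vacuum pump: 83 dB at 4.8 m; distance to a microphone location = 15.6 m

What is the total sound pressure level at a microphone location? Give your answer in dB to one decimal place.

Apply inverse-square spreading to bring every level to the receiver, then sum 10^(L/10).
server rack: 69 − 20·log₁₀(46.7/4.8) = 69 − 19.76 = 49.24 dB.
vacuum pump: 83 − 20·log₁₀(15.6/4.8) = 83 − 10.24 = 72.76 dB.
Σ 10^(L/10) = 1.897e+07 → L_total = 10·log₁₀(1.897e+07) = 72.78 dB.

72.8 dB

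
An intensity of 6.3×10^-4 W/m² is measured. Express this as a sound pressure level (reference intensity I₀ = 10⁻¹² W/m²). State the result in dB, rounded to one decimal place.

88.0 dB

I/I₀ = 6.3×10^-4/10⁻¹² = 6.3×10^8, and L = 10·log₁₀(I/I₀).
L = 10·(0.7993 + 8) = 87.99 dB.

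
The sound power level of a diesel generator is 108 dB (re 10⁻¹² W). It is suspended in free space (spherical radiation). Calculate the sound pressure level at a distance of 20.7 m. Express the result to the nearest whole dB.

71 dB

Free-field spherical radiation: L_p = L_w − 10·log₁₀(4π·r²), r = 20.7 m.
4π·r² = 5385 m², 10·log₁₀ of that is 37.312 dB.
L_p = 108 − 37.312 = 70.69 dB.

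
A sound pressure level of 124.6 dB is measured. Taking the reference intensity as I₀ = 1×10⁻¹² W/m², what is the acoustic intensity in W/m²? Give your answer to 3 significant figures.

I/I₀ = 10^(124.6/10) = 2.884e+12, so I = 2.884e+12 × 10⁻¹² W/m².

2.88 W/m²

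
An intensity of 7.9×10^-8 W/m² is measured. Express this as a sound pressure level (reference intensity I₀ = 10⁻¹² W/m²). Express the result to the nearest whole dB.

L = 10·log₁₀(I/I₀) = 10·log₁₀(7.9×10^-8/10⁻¹²) = 10·log₁₀(7.9×10^4).
L = 10·(0.8976 + 4) = 48.98 dB.

49 dB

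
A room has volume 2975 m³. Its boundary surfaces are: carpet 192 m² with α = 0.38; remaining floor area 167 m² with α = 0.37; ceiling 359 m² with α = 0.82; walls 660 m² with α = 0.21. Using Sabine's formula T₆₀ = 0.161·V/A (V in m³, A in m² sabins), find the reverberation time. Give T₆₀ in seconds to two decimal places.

Summing Sᵢαᵢ: 192·0.38 + 167·0.37 + 359·0.82 + 660·0.21 = 567.73 m².
T₆₀ = 0.161 × 2975 / 567.73 = 0.844 s.

0.84 s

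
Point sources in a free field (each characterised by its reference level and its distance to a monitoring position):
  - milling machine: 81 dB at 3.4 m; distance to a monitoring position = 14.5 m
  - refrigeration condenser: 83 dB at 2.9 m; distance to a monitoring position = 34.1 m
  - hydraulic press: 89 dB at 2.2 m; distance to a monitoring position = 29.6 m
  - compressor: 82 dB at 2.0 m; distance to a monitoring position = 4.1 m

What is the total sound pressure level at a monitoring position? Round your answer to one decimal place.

77.0 dB

Apply inverse-square spreading to bring every level to the receiver, then sum 10^(L/10).
milling machine: 81 − 20·log₁₀(14.5/3.4) = 81 − 12.60 = 68.40 dB.
refrigeration condenser: 83 − 20·log₁₀(34.1/2.9) = 83 − 21.41 = 61.59 dB.
hydraulic press: 89 − 20·log₁₀(29.6/2.2) = 89 − 22.58 = 66.42 dB.
compressor: 82 − 20·log₁₀(4.1/2.0) = 82 − 6.24 = 75.76 dB.
Σ 10^(L/10) = 5.047e+07 → L_total = 10·log₁₀(5.047e+07) = 77.03 dB.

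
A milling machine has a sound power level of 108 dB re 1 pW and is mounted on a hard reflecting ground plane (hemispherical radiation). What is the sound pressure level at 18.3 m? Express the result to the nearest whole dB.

75 dB

The power spreads over a hemisphere of area 2π·r², so L_p = L_w − 10·log₁₀(2π·r²).
2π·r² = 2104 m², 10·log₁₀ of that is 33.231 dB.
L_p = 108 − 33.231 = 74.77 dB.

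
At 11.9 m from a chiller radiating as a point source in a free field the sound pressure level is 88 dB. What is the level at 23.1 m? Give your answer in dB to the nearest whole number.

82 dB

Spherical spreading from a point source gives a 20·log₁₀(r₂/r₁) drop.
L₂ = 88 − 20·log₁₀(23.1/11.9) = 88 − 5.761 = 82.24 dB.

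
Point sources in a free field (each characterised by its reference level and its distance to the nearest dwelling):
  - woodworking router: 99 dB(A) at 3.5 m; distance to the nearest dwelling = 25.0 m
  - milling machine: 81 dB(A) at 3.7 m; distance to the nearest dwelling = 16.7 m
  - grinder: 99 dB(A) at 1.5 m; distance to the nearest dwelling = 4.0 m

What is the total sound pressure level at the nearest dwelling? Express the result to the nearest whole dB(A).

91 dB(A)

Propagate each source to the receiver with L = L_ref − 20·log₁₀(r/r_ref), then add intensities.
woodworking router: 99 − 20·log₁₀(25.0/3.5) = 99 − 17.08 = 81.92 dB(A).
milling machine: 81 − 20·log₁₀(16.7/3.7) = 81 − 13.09 = 67.91 dB(A).
grinder: 99 − 20·log₁₀(4.0/1.5) = 99 − 8.52 = 90.48 dB(A).
Σ 10^(L/10) = 1.279e+09 → L_total = 10·log₁₀(1.279e+09) = 91.07 dB(A).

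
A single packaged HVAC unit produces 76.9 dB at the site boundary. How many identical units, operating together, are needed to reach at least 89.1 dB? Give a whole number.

17

N identical sources give L₁ + 10·log₁₀ N, so require 10·log₁₀ N ≥ 89.1 − 76.9 = 12.2 dB.
N ≥ 10^(12.2/10) = 16.596, so N = 17.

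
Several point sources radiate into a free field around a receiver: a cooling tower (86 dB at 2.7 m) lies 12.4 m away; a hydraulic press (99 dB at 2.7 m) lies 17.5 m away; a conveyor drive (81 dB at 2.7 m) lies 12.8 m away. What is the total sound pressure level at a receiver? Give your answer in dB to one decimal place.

83.3 dB

Propagate each source to the receiver with L = L_ref − 20·log₁₀(r/r_ref), then add intensities.
cooling tower: 86 − 20·log₁₀(12.4/2.7) = 86 − 13.24 = 72.76 dB.
hydraulic press: 99 − 20·log₁₀(17.5/2.7) = 99 − 16.23 = 82.77 dB.
conveyor drive: 81 − 20·log₁₀(12.8/2.7) = 81 − 13.52 = 67.48 dB.
Σ 10^(L/10) = 2.136e+08 → L_total = 10·log₁₀(2.136e+08) = 83.30 dB.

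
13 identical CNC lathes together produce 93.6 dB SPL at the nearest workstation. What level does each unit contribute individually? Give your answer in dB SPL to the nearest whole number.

13 equal contributions raise the level by 10·log₁₀ 13 = 11.139 dB, so each unit alone gives 93.6 − 11.139.

82 dB SPL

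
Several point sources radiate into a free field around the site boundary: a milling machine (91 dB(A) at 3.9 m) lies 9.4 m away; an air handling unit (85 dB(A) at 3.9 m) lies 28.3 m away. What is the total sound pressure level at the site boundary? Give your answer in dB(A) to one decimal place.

83.5 dB(A)

Propagate each source to the receiver with L = L_ref − 20·log₁₀(r/r_ref), then add intensities.
milling machine: 91 − 20·log₁₀(9.4/3.9) = 91 − 7.64 = 83.36 dB(A).
air handling unit: 85 − 20·log₁₀(28.3/3.9) = 85 − 17.21 = 67.79 dB(A).
Σ 10^(L/10) = 2.227e+08 → L_total = 10·log₁₀(2.227e+08) = 83.48 dB(A).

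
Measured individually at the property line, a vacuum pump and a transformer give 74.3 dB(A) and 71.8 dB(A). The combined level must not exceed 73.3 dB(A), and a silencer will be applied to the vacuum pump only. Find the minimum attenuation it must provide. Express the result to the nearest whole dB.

Fixed contribution from the other source: Σ 10^(L/10) = 10^(71.8/10) = 1.514e+07 (71.80 dB(A)).
To meet 73.3 dB(A) overall, the treated vacuum pump may contribute at most 10^(73.3/10) − 1.514e+07 = 6.244e+06, i.e. 67.95 dB(A).
So the vacuum pump must be reduced from 74.3 to 67.95 dB(A): IL = 6.35 dB.

6 dB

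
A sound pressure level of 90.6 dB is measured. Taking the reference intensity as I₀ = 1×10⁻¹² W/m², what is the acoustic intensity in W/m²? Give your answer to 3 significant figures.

I = I₀·10^(L/10) = 10⁻¹² × 10^(90.6/10) = 10^(-2.940).

0.00115 W/m²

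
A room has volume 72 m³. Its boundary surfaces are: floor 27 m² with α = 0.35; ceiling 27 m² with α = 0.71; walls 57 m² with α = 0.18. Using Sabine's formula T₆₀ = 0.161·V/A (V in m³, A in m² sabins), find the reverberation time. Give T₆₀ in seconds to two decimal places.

Total absorption A = 27·0.35 + 27·0.71 + 57·0.18 = 38.88 m² sabins.
T₆₀ = 0.161 × 72 / 38.88 = 0.298 s.

0.30 s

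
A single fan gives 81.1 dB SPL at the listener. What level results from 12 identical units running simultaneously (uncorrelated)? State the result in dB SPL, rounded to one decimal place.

91.9 dB SPL

With 12 equal, uncorrelated contributions the intensity is 12× that of one unit, giving a rise of 10·log₁₀ 12.
L_total = 81.1 + 10·log₁₀(12) = 81.1 + 10.792 = 91.89 dB SPL.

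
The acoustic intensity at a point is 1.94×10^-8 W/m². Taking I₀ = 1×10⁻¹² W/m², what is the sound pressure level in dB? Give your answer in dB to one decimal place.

Dividing by I₀ shifts the exponent by 12: I/I₀ = 1.94×10^4.
L = 10·(0.2878 + 4) = 42.88 dB.

42.9 dB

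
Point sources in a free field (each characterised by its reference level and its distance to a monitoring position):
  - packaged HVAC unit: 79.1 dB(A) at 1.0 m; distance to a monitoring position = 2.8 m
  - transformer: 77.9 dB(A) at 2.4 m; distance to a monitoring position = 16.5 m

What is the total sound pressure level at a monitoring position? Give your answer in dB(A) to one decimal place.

First find each source's level at the receiver (point-source: −20·log₁₀(r/r_ref)), then combine on an intensity basis.
packaged HVAC unit: 79.1 − 20·log₁₀(2.8/1.0) = 79.1 − 8.94 = 70.16 dB(A).
transformer: 77.9 − 20·log₁₀(16.5/2.4) = 77.9 − 16.75 = 61.15 dB(A).
Σ 10^(L/10) = 1.167e+07 → L_total = 10·log₁₀(1.167e+07) = 70.67 dB(A).

70.7 dB(A)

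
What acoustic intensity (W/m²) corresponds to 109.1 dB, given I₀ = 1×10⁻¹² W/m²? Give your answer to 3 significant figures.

0.0813 W/m²

I/I₀ = 10^(109.1/10) = 8.128e+10, so I = 8.128e+10 × 10⁻¹² W/m².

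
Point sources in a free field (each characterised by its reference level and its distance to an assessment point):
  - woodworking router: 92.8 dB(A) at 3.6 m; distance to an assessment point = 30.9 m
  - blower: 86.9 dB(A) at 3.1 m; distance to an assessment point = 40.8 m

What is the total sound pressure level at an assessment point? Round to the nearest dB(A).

Apply inverse-square spreading to bring every level to the receiver, then sum 10^(L/10).
woodworking router: 92.8 − 20·log₁₀(30.9/3.6) = 92.8 − 18.67 = 74.13 dB(A).
blower: 86.9 − 20·log₁₀(40.8/3.1) = 86.9 − 22.39 = 64.51 dB(A).
Σ 10^(L/10) = 2.869e+07 → L_total = 10·log₁₀(2.869e+07) = 74.58 dB(A).

75 dB(A)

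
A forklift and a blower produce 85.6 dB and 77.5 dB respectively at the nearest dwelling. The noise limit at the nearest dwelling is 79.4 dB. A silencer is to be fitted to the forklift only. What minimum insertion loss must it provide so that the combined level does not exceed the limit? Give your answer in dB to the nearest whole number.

11 dB

The untreated sources together contribute 10^(77.5/10) = 5.623e+07, i.e. 77.50 dB.
To meet 79.4 dB overall, the treated forklift may contribute at most 10^(79.4/10) − 5.623e+07 = 3.086e+07, i.e. 74.89 dB.
Required insertion loss = 85.6 − 74.89 = 10.71 dB.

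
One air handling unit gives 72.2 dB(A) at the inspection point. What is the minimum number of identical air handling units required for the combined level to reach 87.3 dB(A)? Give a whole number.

N identical sources give L₁ + 10·log₁₀ N, so require 10·log₁₀ N ≥ 87.3 − 72.2 = 15.1 dB.
N ≥ 10^(15.1/10) = 32.359, so N = 33.

33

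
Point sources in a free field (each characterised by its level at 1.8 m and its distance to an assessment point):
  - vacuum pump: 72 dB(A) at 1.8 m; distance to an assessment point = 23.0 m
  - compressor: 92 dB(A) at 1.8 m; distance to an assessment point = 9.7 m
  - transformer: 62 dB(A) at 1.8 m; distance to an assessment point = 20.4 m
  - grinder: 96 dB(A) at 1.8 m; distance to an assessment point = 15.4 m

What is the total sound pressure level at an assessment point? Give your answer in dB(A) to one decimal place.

80.4 dB(A)

First find each source's level at the receiver (point-source: −20·log₁₀(r/r_ref)), then combine on an intensity basis.
vacuum pump: 72 − 20·log₁₀(23.0/1.8) = 72 − 22.13 = 49.87 dB(A).
compressor: 92 − 20·log₁₀(9.7/1.8) = 92 − 14.63 = 77.37 dB(A).
transformer: 62 − 20·log₁₀(20.4/1.8) = 62 − 21.09 = 40.91 dB(A).
grinder: 96 − 20·log₁₀(15.4/1.8) = 96 − 18.64 = 77.36 dB(A).
Σ 10^(L/10) = 1.091e+08 → L_total = 10·log₁₀(1.091e+08) = 80.38 dB(A).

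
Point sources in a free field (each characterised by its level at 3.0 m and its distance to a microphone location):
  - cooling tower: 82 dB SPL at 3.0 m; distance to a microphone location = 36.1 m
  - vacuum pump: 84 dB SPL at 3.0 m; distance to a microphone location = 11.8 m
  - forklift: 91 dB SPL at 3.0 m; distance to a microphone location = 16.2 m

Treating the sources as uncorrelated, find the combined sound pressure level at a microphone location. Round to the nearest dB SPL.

78 dB SPL

First find each source's level at the receiver (point-source: −20·log₁₀(r/r_ref)), then combine on an intensity basis.
cooling tower: 82 − 20·log₁₀(36.1/3.0) = 82 − 21.61 = 60.39 dB SPL.
vacuum pump: 84 − 20·log₁₀(11.8/3.0) = 84 − 11.90 = 72.10 dB SPL.
forklift: 91 − 20·log₁₀(16.2/3.0) = 91 − 14.65 = 76.35 dB SPL.
Σ 10^(L/10) = 6.050e+07 → L_total = 10·log₁₀(6.050e+07) = 77.82 dB SPL.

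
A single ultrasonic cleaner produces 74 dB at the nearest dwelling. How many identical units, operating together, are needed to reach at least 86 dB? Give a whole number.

16

N identical sources give L₁ + 10·log₁₀ N, so require 10·log₁₀ N ≥ 86 − 74 = 12.0 dB.
N ≥ 10^(12.0/10) = 15.849, so N = 16.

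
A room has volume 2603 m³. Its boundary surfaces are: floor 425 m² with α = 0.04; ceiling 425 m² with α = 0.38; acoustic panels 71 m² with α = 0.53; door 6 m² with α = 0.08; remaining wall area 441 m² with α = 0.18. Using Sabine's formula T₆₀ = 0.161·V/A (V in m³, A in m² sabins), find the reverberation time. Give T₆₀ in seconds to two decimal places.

Total absorption A = 425·0.04 + 425·0.38 + 71·0.53 + 6·0.08 + 441·0.18 = 295.99 m² sabins.
T₆₀ = 0.161·V/A = 0.161·2603/295.99 = 1.416 s.

1.42 s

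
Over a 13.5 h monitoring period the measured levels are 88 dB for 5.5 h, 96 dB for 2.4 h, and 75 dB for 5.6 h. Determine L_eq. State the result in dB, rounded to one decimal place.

89.9 dB

The energy average is taken in the linear domain: L_eq = 10·log₁₀[(Σ tᵢ·10^(Lᵢ/10))/T], T = 13.5 h.
Σ tᵢ·10^(Lᵢ/10) = 5.5·10^(88/10) + 2.4·10^(96/10) + 5.6·10^(75/10) = 1.320e+10.
L_eq = 10·log₁₀(1.320e+10/13.5) = 89.90 dB.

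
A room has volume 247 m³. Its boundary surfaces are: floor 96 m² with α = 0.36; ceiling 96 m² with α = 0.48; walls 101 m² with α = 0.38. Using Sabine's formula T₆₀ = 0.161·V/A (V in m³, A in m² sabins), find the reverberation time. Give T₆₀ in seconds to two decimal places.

0.33 s

Total absorption A = 96·0.36 + 96·0.48 + 101·0.38 = 119.02 m² sabins.
T₆₀ = 0.161 × 247 / 119.02 = 0.334 s.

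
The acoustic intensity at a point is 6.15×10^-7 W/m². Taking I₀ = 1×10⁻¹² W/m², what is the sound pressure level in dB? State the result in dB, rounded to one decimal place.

Dividing by I₀ shifts the exponent by 12: I/I₀ = 6.15×10^5.
L = 10·(0.7889 + 5) = 57.89 dB.

57.9 dB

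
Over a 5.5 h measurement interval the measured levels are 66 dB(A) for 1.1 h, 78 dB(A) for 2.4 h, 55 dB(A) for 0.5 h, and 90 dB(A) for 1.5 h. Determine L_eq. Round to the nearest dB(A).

The energy average is taken in the linear domain: L_eq = 10·log₁₀[(Σ tᵢ·10^(Lᵢ/10))/T], T = 5.5 h.
Σ tᵢ·10^(Lᵢ/10) = 1.1·10^(66/10) + 2.4·10^(78/10) + 0.5·10^(55/10) + 1.5·10^(90/10) = 1.656e+09.
L_eq = 10·log₁₀(1.656e+09/5.5) = 84.79 dB(A).

85 dB(A)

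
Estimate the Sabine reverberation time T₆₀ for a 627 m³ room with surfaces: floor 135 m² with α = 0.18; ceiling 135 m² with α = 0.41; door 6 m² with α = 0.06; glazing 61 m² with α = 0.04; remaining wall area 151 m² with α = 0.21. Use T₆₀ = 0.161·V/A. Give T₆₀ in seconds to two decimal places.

A = Σ Sᵢαᵢ = 135·0.18 + 135·0.41 + 6·0.06 + 61·0.04 + 151·0.21 = 114.16 m².
T₆₀ = 0.161·V/A = 0.161·627/114.16 = 0.884 s.

0.88 s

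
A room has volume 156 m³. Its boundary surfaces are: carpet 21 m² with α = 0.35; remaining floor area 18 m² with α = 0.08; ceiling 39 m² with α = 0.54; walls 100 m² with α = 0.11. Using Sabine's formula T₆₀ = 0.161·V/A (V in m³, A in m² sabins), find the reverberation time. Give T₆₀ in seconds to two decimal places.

0.61 s

A = Σ Sᵢαᵢ = 21·0.35 + 18·0.08 + 39·0.54 + 100·0.11 = 40.85 m².
T₆₀ = 0.161 × 156 / 40.85 = 0.615 s.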